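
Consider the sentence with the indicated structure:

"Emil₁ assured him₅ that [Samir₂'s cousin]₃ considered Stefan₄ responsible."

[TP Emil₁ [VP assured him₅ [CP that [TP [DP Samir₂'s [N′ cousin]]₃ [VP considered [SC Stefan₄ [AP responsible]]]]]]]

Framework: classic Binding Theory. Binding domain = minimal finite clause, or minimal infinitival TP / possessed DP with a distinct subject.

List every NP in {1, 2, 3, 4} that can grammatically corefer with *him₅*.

*him* is a pronoun, so Principle B applies: it must be free in its binding domain.
Binding domain of *him₅*: the matrix TP, whose subject is Emil₁.
*Emil₁* c-commands the pronoun within its binding domain → coindexation would violate Principle B.
*Samir₂*: the pronoun c-commands this R-expression → coindexation would violate Principle C on *Samir₂*.
*[Samir₂'s cousin]₃*: the pronoun c-commands this R-expression → coindexation would violate Principle C on *[Samir₂'s cousin]₃*.
*Stefan₄*: the pronoun c-commands this R-expression → coindexation would violate Principle C on *Stefan₄*.

none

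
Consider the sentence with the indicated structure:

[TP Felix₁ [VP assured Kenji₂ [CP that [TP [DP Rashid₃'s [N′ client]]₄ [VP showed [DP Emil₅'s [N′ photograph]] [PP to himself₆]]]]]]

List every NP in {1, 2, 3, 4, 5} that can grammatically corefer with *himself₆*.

*himself* is an anaphor, so Principle A applies: it must be bound in its binding domain.
Binding domain of *himself₆*: the embedded TP, whose subject is [Rashid₃'s client]₄.
*Felix₁* c-commands the anaphor but is outside its binding domain → cannot satisfy Principle A.
*Kenji₂* c-commands the anaphor but is outside its binding domain → cannot satisfy Principle A.
*Rashid₃* does not c-command the anaphor → cannot bind it.
*[Rashid₃'s client]₄* c-commands the anaphor within its binding domain → licit binder.
*Emil₅* does not c-command the anaphor → cannot bind it.

{4}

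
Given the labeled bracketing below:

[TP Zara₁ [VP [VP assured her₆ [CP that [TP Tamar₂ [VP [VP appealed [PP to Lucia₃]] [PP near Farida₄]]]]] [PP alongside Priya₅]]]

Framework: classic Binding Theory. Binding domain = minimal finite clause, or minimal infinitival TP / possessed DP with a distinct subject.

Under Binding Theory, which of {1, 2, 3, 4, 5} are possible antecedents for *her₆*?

*her* is a pronoun, so Principle B applies: it must be free in its binding domain.
Binding domain of *her₆*: the matrix TP, whose subject is Zara₁.
*Zara₁* c-commands the pronoun within its binding domain → coindexation would violate Principle B.
*Tamar₂*: the pronoun c-commands this R-expression → coindexation would violate Principle C on *Tamar₂*.
*Lucia₃*: the pronoun c-commands this R-expression → coindexation would violate Principle C on *Lucia₃*.
*Farida₄*: the pronoun c-commands this R-expression → coindexation would violate Principle C on *Farida₄*.
*Priya₅* and the pronoun do not c-command one another → neither Principle B nor Principle C is at stake; coindexation permitted.

{5}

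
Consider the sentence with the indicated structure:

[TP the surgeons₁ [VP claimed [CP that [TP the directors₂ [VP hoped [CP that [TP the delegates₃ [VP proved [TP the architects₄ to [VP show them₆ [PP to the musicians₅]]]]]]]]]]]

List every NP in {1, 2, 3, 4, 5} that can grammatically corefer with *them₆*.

{1, 2, 3}

*them* is a pronoun, so Principle B applies: it must be free in its binding domain.
Binding domain of *them₆*: the embedded TP, whose subject is the architects₄.
*the surgeons₁* c-commands the pronoun but from outside its binding domain, and is not c-commanded by it → coindexation permitted.
*the directors₂* c-commands the pronoun but from outside its binding domain, and is not c-commanded by it → coindexation permitted.
*the delegates₃* c-commands the pronoun but from outside its binding domain, and is not c-commanded by it → coindexation permitted.
*the architects₄* c-commands the pronoun within its binding domain → coindexation would violate Principle B.
*the musicians₅*: the pronoun c-commands this R-expression → coindexation would violate Principle C on *the musicians₅*.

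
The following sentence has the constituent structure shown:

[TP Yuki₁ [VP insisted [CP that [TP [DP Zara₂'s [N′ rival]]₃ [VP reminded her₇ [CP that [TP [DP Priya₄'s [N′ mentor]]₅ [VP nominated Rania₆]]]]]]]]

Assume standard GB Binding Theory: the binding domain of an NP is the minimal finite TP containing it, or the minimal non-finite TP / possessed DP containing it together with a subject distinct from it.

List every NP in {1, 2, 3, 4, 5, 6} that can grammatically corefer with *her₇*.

*her* is a pronoun, so Principle B applies: it must be free in its binding domain.
Binding domain of *her₇*: the embedded TP, whose subject is [Zara₂'s rival]₃.
*Yuki₁* c-commands the pronoun but from outside its binding domain, and is not c-commanded by it → coindexation permitted.
*Zara₂* and the pronoun do not c-command one another → neither Principle B nor Principle C is at stake; coindexation permitted.
*[Zara₂'s rival]₃* c-commands the pronoun within its binding domain → coindexation would violate Principle B.
*Priya₄*: the pronoun c-commands this R-expression → coindexation would violate Principle C on *Priya₄*.
*[Priya₄'s mentor]₅*: the pronoun c-commands this R-expression → coindexation would violate Principle C on *[Priya₄'s mentor]₅*.
*Rania₆*: the pronoun c-commands this R-expression → coindexation would violate Principle C on *Rania₆*.

{1, 2}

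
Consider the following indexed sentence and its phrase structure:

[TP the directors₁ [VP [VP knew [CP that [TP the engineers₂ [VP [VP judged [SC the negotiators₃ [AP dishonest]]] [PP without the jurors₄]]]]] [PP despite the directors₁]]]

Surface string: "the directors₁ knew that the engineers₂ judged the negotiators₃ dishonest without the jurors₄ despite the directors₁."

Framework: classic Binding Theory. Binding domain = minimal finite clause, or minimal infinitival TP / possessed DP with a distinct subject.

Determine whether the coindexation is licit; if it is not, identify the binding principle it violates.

The two coindexed NPs are *the directors₁* (the lower occurrence) and *the directors₁* (the higher occurrence).
*the directors₁* (the lower occurrence) is an R-expression. Principle C requires it to be free everywhere.
*the directors₁* (the higher occurrence) c-commands it and carries the same index.
The R-expression is bound → Principle C violation.

Principle C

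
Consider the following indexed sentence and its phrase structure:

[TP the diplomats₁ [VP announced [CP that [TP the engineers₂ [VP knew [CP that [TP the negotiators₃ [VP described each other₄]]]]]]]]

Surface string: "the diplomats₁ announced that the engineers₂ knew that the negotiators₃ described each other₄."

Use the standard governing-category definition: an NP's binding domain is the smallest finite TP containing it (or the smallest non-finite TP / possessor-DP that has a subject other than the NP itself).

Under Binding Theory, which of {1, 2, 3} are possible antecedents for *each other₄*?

*each other* is an anaphor, so Principle A applies: it must be bound in its binding domain.
Binding domain of *each other₄*: the embedded TP, whose subject is the negotiators₃.
*the diplomats₁* c-commands the anaphor but is outside its binding domain → cannot satisfy Principle A.
*the engineers₂* c-commands the anaphor but is outside its binding domain → cannot satisfy Principle A.
*the negotiators₃* c-commands the anaphor within its binding domain → licit binder.

{3}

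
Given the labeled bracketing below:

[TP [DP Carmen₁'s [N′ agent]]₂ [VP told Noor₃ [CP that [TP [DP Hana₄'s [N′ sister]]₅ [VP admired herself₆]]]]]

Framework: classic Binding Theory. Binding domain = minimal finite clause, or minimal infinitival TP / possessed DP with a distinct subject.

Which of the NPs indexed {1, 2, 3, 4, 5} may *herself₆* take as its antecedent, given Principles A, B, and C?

{5}

*herself* is an anaphor, so Principle A applies: it must be bound in its binding domain.
Binding domain of *herself₆*: the embedded TP, whose subject is [Hana₄'s sister]₅.
*Carmen₁* does not c-command the anaphor → cannot bind it.
*[Carmen₁'s agent]₂* c-commands the anaphor but is outside its binding domain → cannot satisfy Principle A.
*Noor₃* c-commands the anaphor but is outside its binding domain → cannot satisfy Principle A.
*Hana₄* does not c-command the anaphor → cannot bind it.
*[Hana₄'s sister]₅* c-commands the anaphor within its binding domain → licit binder.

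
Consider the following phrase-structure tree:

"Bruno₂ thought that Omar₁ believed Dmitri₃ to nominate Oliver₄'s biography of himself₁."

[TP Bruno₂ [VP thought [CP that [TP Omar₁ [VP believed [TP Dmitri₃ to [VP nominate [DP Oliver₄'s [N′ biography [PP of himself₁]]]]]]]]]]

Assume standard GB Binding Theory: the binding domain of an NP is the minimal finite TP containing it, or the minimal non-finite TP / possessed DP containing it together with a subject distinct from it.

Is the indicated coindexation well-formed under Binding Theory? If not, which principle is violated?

The two coindexed NPs are *Omar₁* and *himself₁*.
*himself₁* is an anaphor. Principle A requires it to be bound within its binding domain — the possessed DP, whose subject is Oliver₄.
Within that domain it is c-commanded by *Oliver₄*, which does not share its index.
*Omar₁* does c-command the anaphor, but from outside its binding domain.
The anaphor is unbound in its domain → Principle A violation.

Principle A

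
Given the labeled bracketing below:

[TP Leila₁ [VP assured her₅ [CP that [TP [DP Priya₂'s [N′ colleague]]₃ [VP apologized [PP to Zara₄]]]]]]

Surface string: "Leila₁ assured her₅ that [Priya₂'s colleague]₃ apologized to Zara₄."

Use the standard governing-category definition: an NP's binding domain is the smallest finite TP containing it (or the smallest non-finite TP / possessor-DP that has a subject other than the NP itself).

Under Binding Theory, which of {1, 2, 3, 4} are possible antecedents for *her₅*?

*her* is a pronoun, so Principle B applies: it must be free in its binding domain.
Binding domain of *her₅*: the matrix TP, whose subject is Leila₁.
*Leila₁* c-commands the pronoun within its binding domain → coindexation would violate Principle B.
*Priya₂*: the pronoun c-commands this R-expression → coindexation would violate Principle C on *Priya₂*.
*[Priya₂'s colleague]₃*: the pronoun c-commands this R-expression → coindexation would violate Principle C on *[Priya₂'s colleague]₃*.
*Zara₄*: the pronoun c-commands this R-expression → coindexation would violate Principle C on *Zara₄*.

none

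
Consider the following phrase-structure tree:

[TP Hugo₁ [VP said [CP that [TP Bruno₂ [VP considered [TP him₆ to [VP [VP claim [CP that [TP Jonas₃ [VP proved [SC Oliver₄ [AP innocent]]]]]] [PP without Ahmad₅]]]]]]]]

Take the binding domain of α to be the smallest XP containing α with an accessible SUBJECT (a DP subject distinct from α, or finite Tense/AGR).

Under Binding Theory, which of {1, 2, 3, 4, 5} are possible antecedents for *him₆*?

{1}

*him* is a pronoun, so Principle B applies: it must be free in its binding domain.
Binding domain of *him₆*: the embedded TP, whose subject is Bruno₂.
*Hugo₁* c-commands the pronoun but from outside its binding domain, and is not c-commanded by it → coindexation permitted.
*Bruno₂* c-commands the pronoun within its binding domain → coindexation would violate Principle B.
*Jonas₃*: the pronoun c-commands this R-expression → coindexation would violate Principle C on *Jonas₃*.
*Oliver₄*: the pronoun c-commands this R-expression → coindexation would violate Principle C on *Oliver₄*.
*Ahmad₅*: the pronoun c-commands this R-expression → coindexation would violate Principle C on *Ahmad₅*.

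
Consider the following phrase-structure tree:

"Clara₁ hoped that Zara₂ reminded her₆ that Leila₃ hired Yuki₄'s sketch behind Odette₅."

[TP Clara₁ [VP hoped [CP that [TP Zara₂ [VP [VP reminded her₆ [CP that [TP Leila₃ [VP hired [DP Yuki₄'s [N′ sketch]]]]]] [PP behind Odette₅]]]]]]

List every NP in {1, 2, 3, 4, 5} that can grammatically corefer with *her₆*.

{1, 5}

*her* is a pronoun, so Principle B applies: it must be free in its binding domain.
Binding domain of *her₆*: the embedded TP, whose subject is Zara₂.
*Clara₁* c-commands the pronoun but from outside its binding domain, and is not c-commanded by it → coindexation permitted.
*Zara₂* c-commands the pronoun within its binding domain → coindexation would violate Principle B.
*Leila₃*: the pronoun c-commands this R-expression → coindexation would violate Principle C on *Leila₃*.
*Yuki₄*: the pronoun c-commands this R-expression → coindexation would violate Principle C on *Yuki₄*.
*Odette₅* and the pronoun do not c-command one another → neither Principle B nor Principle C is at stake; coindexation permitted.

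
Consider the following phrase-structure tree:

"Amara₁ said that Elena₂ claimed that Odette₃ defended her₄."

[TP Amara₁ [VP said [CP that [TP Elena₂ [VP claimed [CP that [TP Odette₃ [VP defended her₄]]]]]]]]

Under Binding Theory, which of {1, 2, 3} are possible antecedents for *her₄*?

*her* is a pronoun, so Principle B applies: it must be free in its binding domain.
Binding domain of *her₄*: the embedded TP, whose subject is Odette₃.
*Amara₁* c-commands the pronoun but from outside its binding domain, and is not c-commanded by it → coindexation permitted.
*Elena₂* c-commands the pronoun but from outside its binding domain, and is not c-commanded by it → coindexation permitted.
*Odette₃* c-commands the pronoun within its binding domain → coindexation would violate Principle B.

{1, 2}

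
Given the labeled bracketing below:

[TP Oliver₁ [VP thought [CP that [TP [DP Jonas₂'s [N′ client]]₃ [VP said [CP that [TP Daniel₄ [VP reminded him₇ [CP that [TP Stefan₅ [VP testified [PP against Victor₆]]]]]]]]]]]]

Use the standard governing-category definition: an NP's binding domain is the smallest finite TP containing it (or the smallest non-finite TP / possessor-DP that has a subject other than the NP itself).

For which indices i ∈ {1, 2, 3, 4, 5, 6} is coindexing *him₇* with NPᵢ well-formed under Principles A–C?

{1, 2, 3}

*him* is a pronoun, so Principle B applies: it must be free in its binding domain.
Binding domain of *him₇*: the embedded TP, whose subject is Daniel₄.
*Oliver₁* c-commands the pronoun but from outside its binding domain, and is not c-commanded by it → coindexation permitted.
*Jonas₂* and the pronoun do not c-command one another → neither Principle B nor Principle C is at stake; coindexation permitted.
*[Jonas₂'s client]₃* c-commands the pronoun but from outside its binding domain, and is not c-commanded by it → coindexation permitted.
*Daniel₄* c-commands the pronoun within its binding domain → coindexation would violate Principle B.
*Stefan₅*: the pronoun c-commands this R-expression → coindexation would violate Principle C on *Stefan₅*.
*Victor₆*: the pronoun c-commands this R-expression → coindexation would violate Principle C on *Victor₆*.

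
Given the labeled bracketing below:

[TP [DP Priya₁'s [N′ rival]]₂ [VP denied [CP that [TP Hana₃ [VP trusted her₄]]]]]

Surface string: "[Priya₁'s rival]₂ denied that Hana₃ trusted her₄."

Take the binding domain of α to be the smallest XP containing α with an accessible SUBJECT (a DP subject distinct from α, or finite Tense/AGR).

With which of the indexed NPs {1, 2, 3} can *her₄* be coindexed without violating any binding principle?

*her* is a pronoun, so Principle B applies: it must be free in its binding domain.
Binding domain of *her₄*: the embedded TP, whose subject is Hana₃.
*Priya₁* and the pronoun do not c-command one another → neither Principle B nor Principle C is at stake; coindexation permitted.
*[Priya₁'s rival]₂* c-commands the pronoun but from outside its binding domain, and is not c-commanded by it → coindexation permitted.
*Hana₃* c-commands the pronoun within its binding domain → coindexation would violate Principle B.

{1, 2}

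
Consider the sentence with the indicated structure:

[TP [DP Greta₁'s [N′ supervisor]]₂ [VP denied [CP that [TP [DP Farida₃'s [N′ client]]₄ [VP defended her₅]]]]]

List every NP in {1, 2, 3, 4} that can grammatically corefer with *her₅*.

*her* is a pronoun, so Principle B applies: it must be free in its binding domain.
Binding domain of *her₅*: the embedded TP, whose subject is [Farida₃'s client]₄.
*Greta₁* and the pronoun do not c-command one another → neither Principle B nor Principle C is at stake; coindexation permitted.
*[Greta₁'s supervisor]₂* c-commands the pronoun but from outside its binding domain, and is not c-commanded by it → coindexation permitted.
*Farida₃* and the pronoun do not c-command one another → neither Principle B nor Principle C is at stake; coindexation permitted.
*[Farida₃'s client]₄* c-commands the pronoun within its binding domain → coindexation would violate Principle B.

{1, 2, 3}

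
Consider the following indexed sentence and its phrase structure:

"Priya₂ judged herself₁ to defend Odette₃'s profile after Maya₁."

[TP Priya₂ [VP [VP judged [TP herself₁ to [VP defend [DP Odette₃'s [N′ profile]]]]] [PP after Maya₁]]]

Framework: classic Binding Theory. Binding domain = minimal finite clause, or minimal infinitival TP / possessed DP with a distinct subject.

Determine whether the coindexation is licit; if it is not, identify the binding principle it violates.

The two coindexed NPs are *Maya₁* and *herself₁*.
*herself₁* is an anaphor. Principle A requires it to be bound within its binding domain — the matrix TP, whose subject is Priya₂.
Within that domain it is c-commanded by *Priya₂*, which does not share its index.
*Maya₁* does not c-command the anaphor at all.
The anaphor is unbound in its domain → Principle A violation.

Principle A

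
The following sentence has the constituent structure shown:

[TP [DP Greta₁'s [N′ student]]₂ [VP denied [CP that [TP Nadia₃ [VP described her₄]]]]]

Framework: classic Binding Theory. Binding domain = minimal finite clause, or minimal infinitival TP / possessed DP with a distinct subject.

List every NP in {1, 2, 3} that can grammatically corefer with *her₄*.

*her* is a pronoun, so Principle B applies: it must be free in its binding domain.
Binding domain of *her₄*: the embedded TP, whose subject is Nadia₃.
*Greta₁* and the pronoun do not c-command one another → neither Principle B nor Principle C is at stake; coindexation permitted.
*[Greta₁'s student]₂* c-commands the pronoun but from outside its binding domain, and is not c-commanded by it → coindexation permitted.
*Nadia₃* c-commands the pronoun within its binding domain → coindexation would violate Principle B.

{1, 2}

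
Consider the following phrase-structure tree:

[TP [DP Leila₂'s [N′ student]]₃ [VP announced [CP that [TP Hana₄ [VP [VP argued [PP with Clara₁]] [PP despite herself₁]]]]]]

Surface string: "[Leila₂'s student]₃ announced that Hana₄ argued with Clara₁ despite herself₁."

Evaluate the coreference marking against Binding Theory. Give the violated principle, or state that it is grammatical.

Principle A

The two coindexed NPs are *Clara₁* and *herself₁*.
*herself₁* is an anaphor. Principle A requires it to be bound within its binding domain — the embedded TP, whose subject is Hana₄.
Within that domain it is c-commanded by *Hana₄*, which does not share its index.
*Clara₁* does not c-command the anaphor at all.
The anaphor is unbound in its domain → Principle A violation.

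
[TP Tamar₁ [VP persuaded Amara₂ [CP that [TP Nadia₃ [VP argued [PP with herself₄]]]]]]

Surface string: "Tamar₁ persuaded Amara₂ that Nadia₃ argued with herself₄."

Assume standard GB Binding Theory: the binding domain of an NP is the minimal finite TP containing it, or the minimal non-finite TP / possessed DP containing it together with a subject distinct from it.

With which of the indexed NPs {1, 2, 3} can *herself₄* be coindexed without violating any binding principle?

{3}

*herself* is an anaphor, so Principle A applies: it must be bound in its binding domain.
Binding domain of *herself₄*: the embedded TP, whose subject is Nadia₃.
*Tamar₁* c-commands the anaphor but is outside its binding domain → cannot satisfy Principle A.
*Amara₂* c-commands the anaphor but is outside its binding domain → cannot satisfy Principle A.
*Nadia₃* c-commands the anaphor within its binding domain → licit binder.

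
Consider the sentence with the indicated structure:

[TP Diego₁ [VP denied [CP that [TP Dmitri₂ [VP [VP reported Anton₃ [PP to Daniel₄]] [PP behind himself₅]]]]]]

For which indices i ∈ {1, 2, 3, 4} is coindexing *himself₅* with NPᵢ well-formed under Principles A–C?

{2}

*himself* is an anaphor, so Principle A applies: it must be bound in its binding domain.
Binding domain of *himself₅*: the embedded TP, whose subject is Dmitri₂.
*Diego₁* c-commands the anaphor but is outside its binding domain → cannot satisfy Principle A.
*Dmitri₂* c-commands the anaphor within its binding domain → licit binder.
*Anton₃* does not c-command the anaphor → cannot bind it.
*Daniel₄* does not c-command the anaphor → cannot bind it.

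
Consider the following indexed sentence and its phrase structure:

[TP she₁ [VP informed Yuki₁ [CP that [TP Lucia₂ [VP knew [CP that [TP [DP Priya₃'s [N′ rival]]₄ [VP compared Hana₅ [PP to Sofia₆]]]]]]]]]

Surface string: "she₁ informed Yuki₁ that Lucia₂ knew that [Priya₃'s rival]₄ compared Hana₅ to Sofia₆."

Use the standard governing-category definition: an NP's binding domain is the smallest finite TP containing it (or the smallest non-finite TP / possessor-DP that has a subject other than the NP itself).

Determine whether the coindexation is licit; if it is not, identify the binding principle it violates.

Principle C

The two coindexed NPs are *she₁* and *Yuki₁*.
*Yuki₁* is an R-expression. Principle C requires it to be free everywhere.
*she₁* c-commands it and carries the same index.
The R-expression is bound → Principle C violation.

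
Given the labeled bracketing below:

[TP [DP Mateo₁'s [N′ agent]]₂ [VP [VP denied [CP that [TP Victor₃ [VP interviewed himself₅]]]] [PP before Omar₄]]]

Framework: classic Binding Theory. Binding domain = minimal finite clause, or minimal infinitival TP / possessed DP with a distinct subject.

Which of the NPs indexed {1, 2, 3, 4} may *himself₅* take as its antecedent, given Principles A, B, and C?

*himself* is an anaphor, so Principle A applies: it must be bound in its binding domain.
Binding domain of *himself₅*: the embedded TP, whose subject is Victor₃.
*Mateo₁* does not c-command the anaphor → cannot bind it.
*[Mateo₁'s agent]₂* c-commands the anaphor but is outside its binding domain → cannot satisfy Principle A.
*Victor₃* c-commands the anaphor within its binding domain → licit binder.
*Omar₄* does not c-command the anaphor → cannot bind it.

{3}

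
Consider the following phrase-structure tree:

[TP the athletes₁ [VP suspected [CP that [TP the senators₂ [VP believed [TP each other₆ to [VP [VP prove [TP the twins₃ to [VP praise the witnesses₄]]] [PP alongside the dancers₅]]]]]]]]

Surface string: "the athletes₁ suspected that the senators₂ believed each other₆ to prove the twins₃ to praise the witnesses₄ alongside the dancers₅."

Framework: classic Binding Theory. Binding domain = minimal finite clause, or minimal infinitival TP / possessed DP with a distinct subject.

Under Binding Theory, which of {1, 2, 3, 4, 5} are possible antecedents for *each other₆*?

*each other* is an anaphor, so Principle A applies: it must be bound in its binding domain.
Binding domain of *each other₆*: the embedded TP, whose subject is the senators₂.
*the athletes₁* c-commands the anaphor but is outside its binding domain → cannot satisfy Principle A.
*the senators₂* c-commands the anaphor within its binding domain → licit binder.
*the twins₃* does not c-command the anaphor → cannot bind it.
*the witnesses₄* does not c-command the anaphor → cannot bind it.
*the dancers₅* does not c-command the anaphor → cannot bind it.

{2}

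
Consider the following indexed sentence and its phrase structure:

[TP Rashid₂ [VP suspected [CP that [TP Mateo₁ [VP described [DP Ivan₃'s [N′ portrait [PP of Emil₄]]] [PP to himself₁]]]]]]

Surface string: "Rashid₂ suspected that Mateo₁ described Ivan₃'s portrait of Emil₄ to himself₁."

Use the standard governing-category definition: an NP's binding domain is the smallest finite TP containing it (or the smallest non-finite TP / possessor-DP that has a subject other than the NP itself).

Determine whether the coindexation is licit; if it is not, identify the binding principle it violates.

grammatical

The two coindexed NPs are *Mateo₁* and *himself₁*.
*himself₁* is an anaphor; its binding domain is the embedded TP, whose subject is Mateo₁. *Mateo₁* c-commands it within that domain and shares its index, so Principle A is satisfied.
*Mateo₁* is an R-expression; *himself₁* does not c-command it, and no other NP shares its index, so Principle C is satisfied.
All principles are respected.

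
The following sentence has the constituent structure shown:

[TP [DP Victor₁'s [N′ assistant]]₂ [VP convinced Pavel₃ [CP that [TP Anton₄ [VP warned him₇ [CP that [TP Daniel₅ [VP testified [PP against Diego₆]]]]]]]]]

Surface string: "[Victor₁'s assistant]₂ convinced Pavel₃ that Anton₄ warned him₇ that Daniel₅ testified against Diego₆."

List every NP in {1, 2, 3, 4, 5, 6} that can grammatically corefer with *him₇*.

{1, 2, 3}

*him* is a pronoun, so Principle B applies: it must be free in its binding domain.
Binding domain of *him₇*: the embedded TP, whose subject is Anton₄.
*Victor₁* and the pronoun do not c-command one another → neither Principle B nor Principle C is at stake; coindexation permitted.
*[Victor₁'s assistant]₂* c-commands the pronoun but from outside its binding domain, and is not c-commanded by it → coindexation permitted.
*Pavel₃* c-commands the pronoun but from outside its binding domain, and is not c-commanded by it → coindexation permitted.
*Anton₄* c-commands the pronoun within its binding domain → coindexation would violate Principle B.
*Daniel₅*: the pronoun c-commands this R-expression → coindexation would violate Principle C on *Daniel₅*.
*Diego₆*: the pronoun c-commands this R-expression → coindexation would violate Principle C on *Diego₆*.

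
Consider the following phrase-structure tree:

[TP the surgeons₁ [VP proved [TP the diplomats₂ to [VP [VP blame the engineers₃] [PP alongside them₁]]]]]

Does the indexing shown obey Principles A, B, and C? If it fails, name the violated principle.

grammatical

The two coindexed NPs are *the surgeons₁* and *them₁*.
*them₁* is a pronoun; its binding domain is the embedded TP, whose subject is the diplomats₂. Within that domain it is c-commanded only by *the diplomats₂*, which carries a different index — the pronoun is free locally, so Principle B holds.
*the surgeons₁* is an R-expression; *them₁* does not c-command it, and no other NP shares its index, so Principle C is satisfied.
All principles are respected.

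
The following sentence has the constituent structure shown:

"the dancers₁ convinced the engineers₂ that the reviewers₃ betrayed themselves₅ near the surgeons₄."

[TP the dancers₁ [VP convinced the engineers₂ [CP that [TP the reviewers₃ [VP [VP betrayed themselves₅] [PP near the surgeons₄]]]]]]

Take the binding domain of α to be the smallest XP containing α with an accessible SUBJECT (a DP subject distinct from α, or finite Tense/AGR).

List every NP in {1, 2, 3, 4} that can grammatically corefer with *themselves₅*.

*themselves* is an anaphor, so Principle A applies: it must be bound in its binding domain.
Binding domain of *themselves₅*: the embedded TP, whose subject is the reviewers₃.
*the dancers₁* c-commands the anaphor but is outside its binding domain → cannot satisfy Principle A.
*the engineers₂* c-commands the anaphor but is outside its binding domain → cannot satisfy Principle A.
*the reviewers₃* c-commands the anaphor within its binding domain → licit binder.
*the surgeons₄* does not c-command the anaphor → cannot bind it.

{3}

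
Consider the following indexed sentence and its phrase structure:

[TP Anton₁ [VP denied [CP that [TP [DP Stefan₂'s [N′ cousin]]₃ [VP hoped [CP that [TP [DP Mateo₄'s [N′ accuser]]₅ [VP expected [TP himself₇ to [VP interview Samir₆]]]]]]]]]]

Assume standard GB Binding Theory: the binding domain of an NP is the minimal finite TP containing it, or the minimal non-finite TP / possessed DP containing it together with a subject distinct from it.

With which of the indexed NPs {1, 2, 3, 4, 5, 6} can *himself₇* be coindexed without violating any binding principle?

{5}

*himself* is an anaphor, so Principle A applies: it must be bound in its binding domain.
Binding domain of *himself₇*: the embedded TP, whose subject is [Mateo₄'s accuser]₅.
*Anton₁* c-commands the anaphor but is outside its binding domain → cannot satisfy Principle A.
*Stefan₂* does not c-command the anaphor → cannot bind it.
*[Stefan₂'s cousin]₃* c-commands the anaphor but is outside its binding domain → cannot satisfy Principle A.
*Mateo₄* does not c-command the anaphor → cannot bind it.
*[Mateo₄'s accuser]₅* c-commands the anaphor within its binding domain → licit binder.
*Samir₆* does not c-command the anaphor → cannot bind it.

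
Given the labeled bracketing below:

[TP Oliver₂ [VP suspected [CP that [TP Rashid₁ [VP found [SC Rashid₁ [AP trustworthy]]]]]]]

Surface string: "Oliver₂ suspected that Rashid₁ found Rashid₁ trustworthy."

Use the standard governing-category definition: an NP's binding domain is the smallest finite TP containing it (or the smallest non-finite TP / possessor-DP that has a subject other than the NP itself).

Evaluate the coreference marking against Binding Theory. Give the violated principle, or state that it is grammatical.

The two coindexed NPs are *Rashid₁* (the lower occurrence) and *Rashid₁* (the higher occurrence).
*Rashid₁* (the lower occurrence) is an R-expression. Principle C requires it to be free everywhere.
*Rashid₁* (the higher occurrence) c-commands it and carries the same index.
The R-expression is bound → Principle C violation.

Principle C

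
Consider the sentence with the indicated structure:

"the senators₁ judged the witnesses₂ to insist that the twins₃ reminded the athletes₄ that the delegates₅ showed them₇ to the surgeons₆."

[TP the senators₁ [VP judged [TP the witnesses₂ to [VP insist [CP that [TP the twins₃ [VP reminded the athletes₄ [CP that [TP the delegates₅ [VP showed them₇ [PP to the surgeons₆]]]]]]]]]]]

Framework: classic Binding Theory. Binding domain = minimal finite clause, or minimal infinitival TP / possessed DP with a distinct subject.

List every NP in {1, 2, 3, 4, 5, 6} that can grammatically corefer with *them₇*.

*them* is a pronoun, so Principle B applies: it must be free in its binding domain.
Binding domain of *them₇*: the embedded TP, whose subject is the delegates₅.
*the senators₁* c-commands the pronoun but from outside its binding domain, and is not c-commanded by it → coindexation permitted.
*the witnesses₂* c-commands the pronoun but from outside its binding domain, and is not c-commanded by it → coindexation permitted.
*the twins₃* c-commands the pronoun but from outside its binding domain, and is not c-commanded by it → coindexation permitted.
*the athletes₄* c-commands the pronoun but from outside its binding domain, and is not c-commanded by it → coindexation permitted.
*the delegates₅* c-commands the pronoun within its binding domain → coindexation would violate Principle B.
*the surgeons₆*: the pronoun c-commands this R-expression → coindexation would violate Principle C on *the surgeons₆*.

{1, 2, 3, 4}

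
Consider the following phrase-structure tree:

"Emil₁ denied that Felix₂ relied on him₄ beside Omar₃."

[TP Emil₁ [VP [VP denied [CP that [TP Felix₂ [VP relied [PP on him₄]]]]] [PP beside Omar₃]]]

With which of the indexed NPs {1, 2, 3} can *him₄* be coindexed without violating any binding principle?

*him* is a pronoun, so Principle B applies: it must be free in its binding domain.
Binding domain of *him₄*: the embedded TP, whose subject is Felix₂.
*Emil₁* c-commands the pronoun but from outside its binding domain, and is not c-commanded by it → coindexation permitted.
*Felix₂* c-commands the pronoun within its binding domain → coindexation would violate Principle B.
*Omar₃* and the pronoun do not c-command one another → neither Principle B nor Principle C is at stake; coindexation permitted.

{1, 3}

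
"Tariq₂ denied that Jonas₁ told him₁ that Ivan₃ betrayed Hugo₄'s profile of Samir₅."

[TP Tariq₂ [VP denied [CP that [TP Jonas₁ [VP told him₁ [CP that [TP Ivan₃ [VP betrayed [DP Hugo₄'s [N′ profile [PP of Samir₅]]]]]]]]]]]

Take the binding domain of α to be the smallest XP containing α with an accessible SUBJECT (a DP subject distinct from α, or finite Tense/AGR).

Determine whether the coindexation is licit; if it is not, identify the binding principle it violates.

Principle B

The two coindexed NPs are *Jonas₁* and *him₁*.
*him₁* is a pronoun. Its binding domain is the embedded TP, whose subject is Jonas₁.
*Jonas₁* c-commands it within that domain and carries the same index.
The pronoun is locally bound → Principle B violation.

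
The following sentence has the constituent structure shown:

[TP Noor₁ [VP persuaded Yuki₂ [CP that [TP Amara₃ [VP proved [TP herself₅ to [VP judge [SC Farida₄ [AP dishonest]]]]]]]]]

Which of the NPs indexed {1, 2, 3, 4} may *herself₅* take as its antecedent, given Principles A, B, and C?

{3}

*herself* is an anaphor, so Principle A applies: it must be bound in its binding domain.
Binding domain of *herself₅*: the embedded TP, whose subject is Amara₃.
*Noor₁* c-commands the anaphor but is outside its binding domain → cannot satisfy Principle A.
*Yuki₂* c-commands the anaphor but is outside its binding domain → cannot satisfy Principle A.
*Amara₃* c-commands the anaphor within its binding domain → licit binder.
*Farida₄* does not c-command the anaphor → cannot bind it.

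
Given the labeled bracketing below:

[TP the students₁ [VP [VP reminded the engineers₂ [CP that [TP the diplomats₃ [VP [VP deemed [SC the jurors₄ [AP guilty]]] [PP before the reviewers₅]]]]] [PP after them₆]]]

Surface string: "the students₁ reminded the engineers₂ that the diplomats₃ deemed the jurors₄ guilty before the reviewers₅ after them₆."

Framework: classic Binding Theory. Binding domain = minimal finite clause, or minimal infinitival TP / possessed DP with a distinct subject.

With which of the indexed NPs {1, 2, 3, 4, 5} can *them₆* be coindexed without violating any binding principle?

*them* is a pronoun, so Principle B applies: it must be free in its binding domain.
Binding domain of *them₆*: the matrix TP, whose subject is the students₁.
*the students₁* c-commands the pronoun within its binding domain → coindexation would violate Principle B.
*the engineers₂* and the pronoun do not c-command one another → neither Principle B nor Principle C is at stake; coindexation permitted.
*the diplomats₃* and the pronoun do not c-command one another → neither Principle B nor Principle C is at stake; coindexation permitted.
*the jurors₄* and the pronoun do not c-command one another → neither Principle B nor Principle C is at stake; coindexation permitted.
*the reviewers₅* and the pronoun do not c-command one another → neither Principle B nor Principle C is at stake; coindexation permitted.

{2, 3, 4, 5}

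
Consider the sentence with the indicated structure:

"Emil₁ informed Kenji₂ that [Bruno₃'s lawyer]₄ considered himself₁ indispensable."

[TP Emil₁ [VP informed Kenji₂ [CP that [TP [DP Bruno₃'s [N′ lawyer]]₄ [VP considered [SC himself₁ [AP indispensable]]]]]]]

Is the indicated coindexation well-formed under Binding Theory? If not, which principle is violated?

The two coindexed NPs are *Emil₁* and *himself₁*.
*himself₁* is an anaphor. Principle A requires it to be bound within its binding domain — the embedded TP, whose subject is [Bruno₃'s lawyer]₄.
Within that domain it is c-commanded by *[Bruno₃'s lawyer]₄*, which does not share its index.
*Emil₁* does c-command the anaphor, but from outside its binding domain.
The anaphor is unbound in its domain → Principle A violation.

Principle A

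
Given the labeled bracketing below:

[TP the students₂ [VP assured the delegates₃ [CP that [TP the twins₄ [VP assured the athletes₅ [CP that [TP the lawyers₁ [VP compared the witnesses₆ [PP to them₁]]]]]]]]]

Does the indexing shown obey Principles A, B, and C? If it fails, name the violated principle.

Principle B

The two coindexed NPs are *the lawyers₁* and *them₁*.
*them₁* is a pronoun. Its binding domain is the embedded TP, whose subject is the lawyers₁.
*the lawyers₁* c-commands it within that domain and carries the same index.
The pronoun is locally bound → Principle B violation.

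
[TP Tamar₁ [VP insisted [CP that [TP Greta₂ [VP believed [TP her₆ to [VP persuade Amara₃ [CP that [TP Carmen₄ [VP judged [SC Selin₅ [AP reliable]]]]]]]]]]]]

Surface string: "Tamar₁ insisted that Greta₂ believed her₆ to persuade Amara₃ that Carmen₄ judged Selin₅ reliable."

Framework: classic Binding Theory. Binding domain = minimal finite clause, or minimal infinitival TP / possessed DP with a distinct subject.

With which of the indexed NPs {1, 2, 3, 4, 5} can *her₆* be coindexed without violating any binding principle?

*her* is a pronoun, so Principle B applies: it must be free in its binding domain.
Binding domain of *her₆*: the embedded TP, whose subject is Greta₂.
*Tamar₁* c-commands the pronoun but from outside its binding domain, and is not c-commanded by it → coindexation permitted.
*Greta₂* c-commands the pronoun within its binding domain → coindexation would violate Principle B.
*Amara₃*: the pronoun c-commands this R-expression → coindexation would violate Principle C on *Amara₃*.
*Carmen₄*: the pronoun c-commands this R-expression → coindexation would violate Principle C on *Carmen₄*.
*Selin₅*: the pronoun c-commands this R-expression → coindexation would violate Principle C on *Selin₅*.

{1}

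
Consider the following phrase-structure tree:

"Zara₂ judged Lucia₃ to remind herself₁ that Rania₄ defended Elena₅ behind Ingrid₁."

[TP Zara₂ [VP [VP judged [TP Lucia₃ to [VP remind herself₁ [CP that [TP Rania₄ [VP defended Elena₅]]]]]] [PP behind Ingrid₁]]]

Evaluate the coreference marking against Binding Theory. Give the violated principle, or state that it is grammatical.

Principle A

The two coindexed NPs are *Ingrid₁* and *herself₁*.
*herself₁* is an anaphor. Principle A requires it to be bound within its binding domain — the embedded TP, whose subject is Lucia₃.
Within that domain it is c-commanded by *Lucia₃*, which does not share its index.
*Ingrid₁* does not c-command the anaphor at all.
The anaphor is unbound in its domain → Principle A violation.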